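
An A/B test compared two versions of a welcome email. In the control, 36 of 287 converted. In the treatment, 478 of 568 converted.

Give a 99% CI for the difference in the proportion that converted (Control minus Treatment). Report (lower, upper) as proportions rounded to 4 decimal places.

(-0.7801, -0.6521)

First, p̂₁ = 36/287 = 0.1254; p̂₂ = 478/568 = 0.8415.
The two standard errors are √(0.1254×0.8746/287) = 0.01955 and √(0.8415×0.1585/568) = 0.01532.
Because the samples are independent, SE_diff = √(0.01955² + 0.01532²) = 0.02484.
Using z* = 2.576 for 99%, ME = 2.576 × 0.02484 = 0.06399.
p̂₁ − p̂₂ = -0.7161; interval -0.7161 ± 0.06399 gives (-0.7801, -0.6521).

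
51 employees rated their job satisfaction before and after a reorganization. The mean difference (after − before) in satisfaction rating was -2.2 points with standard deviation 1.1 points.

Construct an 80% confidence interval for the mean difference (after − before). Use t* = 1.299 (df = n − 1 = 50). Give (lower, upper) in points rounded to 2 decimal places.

This is a matched-pairs design, so SE = s_d/√n = 1.1/√51 = 0.1540.
Margin = 1.299 × 0.1540 = 0.2000; the interval is -2.2 ± 0.2000 = (-2.40, -2.00).

(-2.40, -2.00)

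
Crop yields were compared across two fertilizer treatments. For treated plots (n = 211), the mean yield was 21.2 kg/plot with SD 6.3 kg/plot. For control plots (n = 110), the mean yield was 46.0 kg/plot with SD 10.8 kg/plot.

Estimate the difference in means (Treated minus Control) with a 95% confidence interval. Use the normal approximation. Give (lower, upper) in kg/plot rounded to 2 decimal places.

SE₁ = s₁/√n₁ = 6.3/√211 = 0.4337; SE₂ = 10.8/√110 = 1.0297.
Independent samples, unequal variances: SE_diff = √(SE₁² + SE₂²) = √(0.18809569 + 1.06028209) = 1.1173.
z* = 1.960, so margin of error = 1.960 × 1.1173 = 2.1899.
Difference in means = 21.2 − 46.0 = -24.8000.
-24.8000 ± 2.1899 → (-26.99, -22.61).

(-26.99, -22.61)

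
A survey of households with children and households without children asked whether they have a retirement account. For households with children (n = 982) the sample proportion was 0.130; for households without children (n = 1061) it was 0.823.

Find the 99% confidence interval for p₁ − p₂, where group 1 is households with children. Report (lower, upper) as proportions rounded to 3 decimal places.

SE₁ = √(p̂₁(1−p̂₁)/n₁) = √(0.1300·0.8700/982) = 0.01073; SE₂ = √(0.8230·0.1770/1061) = 0.01172.
Independent samples: SE of the difference = √(SE₁² + SE₂²) = √(0.0001151329 + 0.0001373584) = 0.01589.
z* for 99% confidence is 2.576, so the margin of error is 2.576 × 0.01589 = 0.04093.
Point estimate p̂₁ − p̂₂ = 0.1300 − 0.8230 = -0.6930.
-0.6930 ± 0.04093 → (-0.734, -0.652).

(-0.734, -0.652)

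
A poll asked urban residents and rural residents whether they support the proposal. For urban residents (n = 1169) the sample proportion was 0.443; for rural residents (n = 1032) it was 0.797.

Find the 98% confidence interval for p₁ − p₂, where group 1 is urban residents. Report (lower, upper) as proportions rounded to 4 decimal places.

(-0.3986, -0.3094)

Each SE is √(p̂(1−p̂)/n): √(0.4430·0.5570/1169) = 0.01453 and √(0.7970·0.2030/1032) = 0.01252.
SE(p̂₁ − p̂₂) = √(SE₁² + SE₂²) = √(0.0002111209 + 0.0001567504) = 0.01918, since the two samples are independent.
At 98% confidence z* = 2.326; margin = 2.326 × 0.01918 = 0.04461.
The difference is 0.4430 − 0.7970 = -0.3540, so the interval is -0.3540 ± 0.04461 = (-0.3986, -0.3094).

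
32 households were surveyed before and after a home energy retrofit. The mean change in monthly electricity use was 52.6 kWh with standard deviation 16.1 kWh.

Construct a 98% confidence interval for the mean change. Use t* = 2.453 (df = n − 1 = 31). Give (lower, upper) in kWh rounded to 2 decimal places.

This is a matched-pairs design, so SE = s_d/√n = 16.1/√32 = 2.8461.
Margin = 2.453 × 2.8461 = 6.9815; the interval is 52.6 ± 6.9815 = (45.62, 59.58).

(45.62, 59.58)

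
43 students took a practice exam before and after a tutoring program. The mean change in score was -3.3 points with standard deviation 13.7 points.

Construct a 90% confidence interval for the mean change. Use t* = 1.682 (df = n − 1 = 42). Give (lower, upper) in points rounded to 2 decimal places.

This is a matched-pairs design, so SE = s_d/√n = 13.7/√43 = 2.0892.
Margin = 1.682 × 2.0892 = 3.5140; the interval is -3.3 ± 3.5140 = (-6.81, 0.21).

(-6.81, 0.21)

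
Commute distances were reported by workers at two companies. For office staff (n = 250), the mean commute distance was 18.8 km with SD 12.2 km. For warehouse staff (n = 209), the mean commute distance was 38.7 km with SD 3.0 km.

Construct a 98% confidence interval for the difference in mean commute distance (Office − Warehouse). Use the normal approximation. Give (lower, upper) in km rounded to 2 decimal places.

Per-group SEs: s₁/√n₁ = 12.2/√250 = 0.7716, s₂/√n₂ = 3.0/√209 = 0.2075.
Unpooled SE of the difference: √(0.59536656 + 0.04305625) = 0.7990.
Margin of error = z* · SE = 2.326 × 0.7990 = 1.8585.
x̄₁ − x̄₂ = 18.8 − 38.7 = -19.9000.
CI: -19.9000 ± 1.8585 = (-21.76, -18.04).

(-21.76, -18.04)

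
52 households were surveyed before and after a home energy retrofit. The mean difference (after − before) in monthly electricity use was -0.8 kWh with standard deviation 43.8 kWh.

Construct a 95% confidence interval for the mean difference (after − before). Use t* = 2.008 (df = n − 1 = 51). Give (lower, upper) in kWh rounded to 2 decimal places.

This is a matched-pairs design, so SE = s_d/√n = 43.8/√52 = 6.0740.
Margin = 2.008 × 6.0740 = 12.1966; the interval is -0.8 ± 12.1966 = (-13.00, 11.40).

(-13.00, 11.40)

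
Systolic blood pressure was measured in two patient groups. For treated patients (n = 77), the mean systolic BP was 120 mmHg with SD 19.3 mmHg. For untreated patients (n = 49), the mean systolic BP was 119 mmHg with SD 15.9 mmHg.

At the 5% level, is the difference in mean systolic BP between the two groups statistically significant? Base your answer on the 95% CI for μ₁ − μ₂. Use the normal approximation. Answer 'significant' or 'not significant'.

not significant

SE₁ = s₁/√n₁ = 19.3/√77 = 2.1994; SE₂ = 15.9/√49 = 2.2714.
Independent samples, unequal variances: SE_diff = √(SE₁² + SE₂²) = √(4.83736036 + 5.15925796) = 3.1617.
z* = 1.960, so margin of error = 1.960 × 3.1617 = 6.1969.
Difference in means = 120 − 119 = 1.0000.
1.0000 ± 6.1969 → (-5.1969, 7.1969).
The interval (-5.1969, 7.1969) contains 0, so the difference is not significant.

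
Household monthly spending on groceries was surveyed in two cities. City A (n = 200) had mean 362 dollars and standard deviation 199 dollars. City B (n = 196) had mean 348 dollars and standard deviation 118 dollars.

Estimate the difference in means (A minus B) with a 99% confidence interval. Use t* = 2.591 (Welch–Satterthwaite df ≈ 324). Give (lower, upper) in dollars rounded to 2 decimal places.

Per-group SEs: s₁/√n₁ = 199/√200 = 14.0714, s₂/√n₂ = 118/√196 = 8.4286.
Unpooled SE of the difference: √(198.00429796 + 71.04129796) = 16.4026.
Margin of error = t* · SE = 2.591 × 16.4026 = 42.4991.
x̄₁ − x̄₂ = 362 − 348 = 14.0000.
CI: 14.0000 ± 42.4991 = (-28.50, 56.50).

(-28.50, 56.50)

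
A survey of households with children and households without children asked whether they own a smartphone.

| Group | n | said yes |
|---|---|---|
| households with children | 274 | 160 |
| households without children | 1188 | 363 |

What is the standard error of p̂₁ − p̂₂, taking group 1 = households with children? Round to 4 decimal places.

0.0326

p̂₁ = 160/274 = 0.5839 and p̂₂ = 363/1188 = 0.3056.
SE₁ = √(p̂₁(1−p̂₁)/n₁) = √(0.5839·0.4161/274) = 0.02978; SE₂ = √(0.3056·0.6944/1188) = 0.01337.
Independent samples: SE of the difference = √(SE₁² + SE₂²) = √(0.0008868484 + 0.0001787569) = 0.03264.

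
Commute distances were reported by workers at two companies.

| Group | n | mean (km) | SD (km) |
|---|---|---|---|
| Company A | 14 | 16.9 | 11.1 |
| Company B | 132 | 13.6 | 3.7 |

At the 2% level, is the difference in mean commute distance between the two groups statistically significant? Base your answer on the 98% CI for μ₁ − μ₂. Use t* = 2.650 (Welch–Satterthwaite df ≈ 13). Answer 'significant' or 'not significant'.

Standard errors of each mean: 11.1/√14 = 2.9666 and 3.7/√132 = 0.3220.
SE(x̄₁ − x̄₂) = √(2.9666² + 0.3220²) = 2.9840 for independent samples with unequal variances.
With t* = 2.650, the margin is 2.650 × 2.9840 = 7.9076.
x̄₁ − x̄₂ = 16.9 − 13.6 = 3.3000; the interval is 3.3000 ± 7.9076 = (-4.6076, 11.2076).
The interval (-4.6076, 11.2076) contains 0, so the difference is not significant.

not significant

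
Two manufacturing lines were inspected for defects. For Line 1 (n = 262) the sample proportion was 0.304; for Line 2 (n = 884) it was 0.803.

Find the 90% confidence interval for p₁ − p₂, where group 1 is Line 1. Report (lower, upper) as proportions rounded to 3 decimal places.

Each SE is √(p̂(1−p̂)/n): √(0.3040·0.6960/262) = 0.02842 and √(0.8030·0.1970/884) = 0.01338.
SE(p̂₁ − p̂₂) = √(SE₁² + SE₂²) = √(0.0008076964 + 0.0001790244) = 0.03141, since the two samples are independent.
At 90% confidence z* = 1.645; margin = 1.645 × 0.03141 = 0.05167.
The difference is 0.3040 − 0.8030 = -0.4990, so the interval is -0.4990 ± 0.05167 = (-0.551, -0.447).

(-0.551, -0.447)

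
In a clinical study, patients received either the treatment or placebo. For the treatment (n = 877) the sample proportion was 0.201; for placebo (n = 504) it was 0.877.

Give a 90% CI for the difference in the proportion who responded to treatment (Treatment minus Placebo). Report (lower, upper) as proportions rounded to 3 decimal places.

The two standard errors are √(0.2010×0.7990/877) = 0.01353 and √(0.8770×0.1230/504) = 0.01463.
Because the samples are independent, SE_diff = √(0.01353² + 0.01463²) = 0.01993.
Using z* = 1.645 for 90%, ME = 1.645 × 0.01993 = 0.03278.
p̂₁ − p̂₂ = -0.6760; interval -0.6760 ± 0.03278 gives (-0.709, -0.643).

(-0.709, -0.643)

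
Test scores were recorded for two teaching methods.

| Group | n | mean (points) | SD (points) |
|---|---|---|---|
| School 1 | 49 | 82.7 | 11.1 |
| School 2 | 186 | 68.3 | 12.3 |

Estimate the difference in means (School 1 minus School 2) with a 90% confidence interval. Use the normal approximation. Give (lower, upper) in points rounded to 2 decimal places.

SE₁ = s₁/√n₁ = 11.1/√49 = 1.5857; SE₂ = 12.3/√186 = 0.9019.
Independent samples, unequal variances: SE_diff = √(SE₁² + SE₂²) = √(2.51444449 + 0.81342361) = 1.8242.
z* = 1.645, so margin of error = 1.645 × 1.8242 = 3.0008.
Difference in means = 82.7 − 68.3 = 14.4000.
14.4000 ± 3.0008 → (11.40, 17.40).

(11.40, 17.40)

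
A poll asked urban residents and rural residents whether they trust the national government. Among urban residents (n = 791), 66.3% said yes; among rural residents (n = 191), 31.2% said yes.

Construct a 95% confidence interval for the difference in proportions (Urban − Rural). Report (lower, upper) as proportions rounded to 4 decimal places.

Each SE is √(p̂(1−p̂)/n): √(0.6630·0.3370/791) = 0.01681 and √(0.3120·0.6880/191) = 0.03352.
SE(p̂₁ − p̂₂) = √(SE₁² + SE₂²) = √(0.0002825761 + 0.0011235904) = 0.03750, since the two samples are independent.
At 95% confidence z* = 1.960; margin = 1.960 × 0.03750 = 0.07350.
The difference is 0.6630 − 0.3120 = 0.3510, so the interval is 0.3510 ± 0.07350 = (0.2775, 0.4245).

(0.2775, 0.4245)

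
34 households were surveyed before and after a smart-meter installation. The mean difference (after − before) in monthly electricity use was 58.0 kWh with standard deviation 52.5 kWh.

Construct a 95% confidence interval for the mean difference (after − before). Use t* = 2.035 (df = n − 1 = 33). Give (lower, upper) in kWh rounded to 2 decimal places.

(39.68, 76.32)

Paired design: SE = s_d/√n = 52.5/√34 = 9.0037.
t* = 2.035; margin of error = 2.035 × 9.0037 = 18.3225.
58.0 ± 18.3225 → (39.68, 76.32).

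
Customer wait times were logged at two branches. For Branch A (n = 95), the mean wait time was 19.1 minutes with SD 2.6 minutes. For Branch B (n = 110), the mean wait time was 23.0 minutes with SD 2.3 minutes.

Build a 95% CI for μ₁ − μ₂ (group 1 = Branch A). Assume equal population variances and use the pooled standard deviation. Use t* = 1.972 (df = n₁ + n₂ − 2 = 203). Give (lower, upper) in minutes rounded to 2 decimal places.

Pooled variance s_p² = [94·2.6² + 109·2.3²] / (95+110−2) = 5.9707, so s_p = 2.4435.
SE_diff = s_p·√(1/n₁ + 1/n₂) = 2.4435·√(1/95 + 1/110) = 0.3422.
t* = 1.972; margin = 1.972 × 0.3422 = 0.6748.
Difference = 19.1 − 23.0 = -3.9000.
-3.9000 ± 0.6748 → (-4.57, -3.23).

(-4.57, -3.23)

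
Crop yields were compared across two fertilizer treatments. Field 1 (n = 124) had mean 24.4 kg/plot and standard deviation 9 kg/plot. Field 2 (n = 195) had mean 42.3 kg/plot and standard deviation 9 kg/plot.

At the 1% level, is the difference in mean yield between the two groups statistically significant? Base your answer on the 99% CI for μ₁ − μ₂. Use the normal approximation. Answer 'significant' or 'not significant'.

significant

Per-group SEs: s₁/√n₁ = 9/√124 = 0.8082, s₂/√n₂ = 9/√195 = 0.6445.
Unpooled SE of the difference: √(0.65318724 + 0.41538025) = 1.0337.
Margin of error = z* · SE = 2.576 × 1.0337 = 2.6628.
x̄₁ − x̄₂ = 24.4 − 42.3 = -17.9000.
CI: -17.9000 ± 2.6628 = (-20.5628, -15.2372).
The interval (-20.5628, -15.2372) does not contain 0, so the difference is significant.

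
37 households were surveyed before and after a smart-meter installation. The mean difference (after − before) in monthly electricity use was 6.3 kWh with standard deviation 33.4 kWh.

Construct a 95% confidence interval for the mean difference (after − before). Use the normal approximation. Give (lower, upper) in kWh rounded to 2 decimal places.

This is a matched-pairs design, so SE = s_d/√n = 33.4/√37 = 5.4909.
Margin = 1.960 × 5.4909 = 10.7622; the interval is 6.3 ± 10.7622 = (-4.46, 17.06).

(-4.46, 17.06)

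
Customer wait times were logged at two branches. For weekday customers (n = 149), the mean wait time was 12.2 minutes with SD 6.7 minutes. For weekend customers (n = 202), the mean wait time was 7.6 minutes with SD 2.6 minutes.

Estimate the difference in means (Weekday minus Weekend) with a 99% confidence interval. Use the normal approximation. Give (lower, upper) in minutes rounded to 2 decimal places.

(3.11, 6.09)

Per-group SEs: s₁/√n₁ = 6.7/√149 = 0.5489, s₂/√n₂ = 2.6/√202 = 0.1829.
Unpooled SE of the difference: √(0.30129121 + 0.03345241) = 0.5786.
Margin of error = z* · SE = 2.576 × 0.5786 = 1.4905.
x̄₁ − x̄₂ = 12.2 − 7.6 = 4.6000.
CI: 4.6000 ± 1.4905 = (3.11, 6.09).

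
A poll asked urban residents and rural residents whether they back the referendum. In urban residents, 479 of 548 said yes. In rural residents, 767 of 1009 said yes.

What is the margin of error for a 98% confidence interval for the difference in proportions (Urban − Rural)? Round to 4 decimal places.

0.0454

p̂₁ = 479/548 = 0.8741 and p̂₂ = 767/1009 = 0.7602.
SE₁ = √(p̂₁(1−p̂₁)/n₁) = √(0.8741·0.1259/548) = 0.01417; SE₂ = √(0.7602·0.2398/1009) = 0.01344.
Independent samples: SE of the difference = √(SE₁² + SE₂²) = √(0.0002007889 + 0.0001806336) = 0.01953.
z* for 98% confidence is 2.326, so the margin of error is 2.326 × 0.01953 = 0.04543.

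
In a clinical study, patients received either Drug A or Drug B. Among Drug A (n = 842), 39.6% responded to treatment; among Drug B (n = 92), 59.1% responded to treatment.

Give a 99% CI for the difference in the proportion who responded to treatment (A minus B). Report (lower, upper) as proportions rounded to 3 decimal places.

(-0.334, -0.056)

Each SE is √(p̂(1−p̂)/n): √(0.3960·0.6040/842) = 0.01685 and √(0.5910·0.4090/92) = 0.05126.
SE(p̂₁ − p̂₂) = √(SE₁² + SE₂²) = √(0.0002839225 + 0.0026275876) = 0.05396, since the two samples are independent.
At 99% confidence z* = 2.576; margin = 2.576 × 0.05396 = 0.13900.
The difference is 0.3960 − 0.5910 = -0.1950, so the interval is -0.1950 ± 0.13900 = (-0.334, -0.056).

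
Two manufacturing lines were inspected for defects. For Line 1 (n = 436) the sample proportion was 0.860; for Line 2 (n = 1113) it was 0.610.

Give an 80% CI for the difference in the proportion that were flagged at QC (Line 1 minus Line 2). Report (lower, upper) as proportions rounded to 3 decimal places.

(0.222, 0.278)

Each SE is √(p̂(1−p̂)/n): √(0.8600·0.1400/436) = 0.01662 and √(0.6100·0.3900/1113) = 0.01462.
SE(p̂₁ − p̂₂) = √(SE₁² + SE₂²) = √(0.0002762244 + 0.0002137444) = 0.02214, since the two samples are independent.
At 80% confidence z* = 1.282; margin = 1.282 × 0.02214 = 0.02838.
The difference is 0.8600 − 0.6100 = 0.2500, so the interval is 0.2500 ± 0.02838 = (0.222, 0.278).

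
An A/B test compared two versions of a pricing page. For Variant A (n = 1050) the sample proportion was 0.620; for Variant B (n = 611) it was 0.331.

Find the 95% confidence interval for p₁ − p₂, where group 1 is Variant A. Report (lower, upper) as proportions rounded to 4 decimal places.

(0.2415, 0.3365)

Each SE is √(p̂(1−p̂)/n): √(0.6200·0.3800/1050) = 0.01498 and √(0.3310·0.6690/611) = 0.01904.
SE(p̂₁ − p̂₂) = √(SE₁² + SE₂²) = √(0.0002244004 + 0.0003625216) = 0.02423, since the two samples are independent.
At 95% confidence z* = 1.960; margin = 1.960 × 0.02423 = 0.04749.
The difference is 0.6200 − 0.3310 = 0.2890, so the interval is 0.2890 ± 0.04749 = (0.2415, 0.3365).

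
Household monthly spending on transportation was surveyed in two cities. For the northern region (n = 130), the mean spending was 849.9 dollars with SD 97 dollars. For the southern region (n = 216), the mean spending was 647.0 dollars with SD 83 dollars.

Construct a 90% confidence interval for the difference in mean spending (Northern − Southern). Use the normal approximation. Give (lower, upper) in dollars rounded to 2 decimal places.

(186.10, 219.70)

SE₁ = s₁/√n₁ = 97/√130 = 8.5075; SE₂ = 83/√216 = 5.6474.
Independent samples, unequal variances: SE_diff = √(SE₁² + SE₂²) = √(72.37755625 + 31.89312676) = 10.2113.
z* = 1.645, so margin of error = 1.645 × 10.2113 = 16.7976.
Difference in means = 849.9 − 647.0 = 202.9000.
202.9000 ± 16.7976 → (186.10, 219.70).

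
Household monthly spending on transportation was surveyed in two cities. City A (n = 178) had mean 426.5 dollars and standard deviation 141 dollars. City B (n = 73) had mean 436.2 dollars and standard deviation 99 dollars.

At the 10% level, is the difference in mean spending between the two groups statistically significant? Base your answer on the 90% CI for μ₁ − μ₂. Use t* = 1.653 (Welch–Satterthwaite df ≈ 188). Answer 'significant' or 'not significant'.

Per-group SEs: s₁/√n₁ = 141/√178 = 10.5684, s₂/√n₂ = 99/√73 = 11.5871.
Unpooled SE of the difference: √(111.69107856 + 134.26088641) = 15.6829.
Margin of error = t* · SE = 1.653 × 15.6829 = 25.9238.
x̄₁ − x̄₂ = 426.5 − 436.2 = -9.7000.
CI: -9.7000 ± 25.9238 = (-35.6238, 16.2238).
The interval (-35.6238, 16.2238) contains 0, so the difference is not significant.

not significant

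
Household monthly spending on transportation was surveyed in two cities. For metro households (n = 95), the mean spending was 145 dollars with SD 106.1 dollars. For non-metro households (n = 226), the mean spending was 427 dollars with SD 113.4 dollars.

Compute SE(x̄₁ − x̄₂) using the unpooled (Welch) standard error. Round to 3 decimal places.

13.244

Standard errors of each mean: 106.1/√95 = 10.8856 and 113.4/√226 = 7.5433.
SE(x̄₁ − x̄₂) = √(10.8856² + 7.5433²) = 13.2438 for independent samples with unequal variances.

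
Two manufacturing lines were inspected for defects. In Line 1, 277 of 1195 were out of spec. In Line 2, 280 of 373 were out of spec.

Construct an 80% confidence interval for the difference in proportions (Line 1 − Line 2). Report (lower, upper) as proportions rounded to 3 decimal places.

(-0.552, -0.486)

p̂₁ = 277/1195 = 0.2318 and p̂₂ = 280/373 = 0.7507.
SE₁ = √(p̂₁(1−p̂₁)/n₁) = √(0.2318·0.7682/1195) = 0.01221; SE₂ = √(0.7507·0.2493/373) = 0.02240.
Independent samples: SE of the difference = √(SE₁² + SE₂²) = √(0.0001490841 + 0.00050176) = 0.02551.
z* for 80% confidence is 1.282, so the margin of error is 1.282 × 0.02551 = 0.03270.
Point estimate p̂₁ − p̂₂ = 0.2318 − 0.7507 = -0.5189.
-0.5189 ± 0.03270 → (-0.552, -0.486).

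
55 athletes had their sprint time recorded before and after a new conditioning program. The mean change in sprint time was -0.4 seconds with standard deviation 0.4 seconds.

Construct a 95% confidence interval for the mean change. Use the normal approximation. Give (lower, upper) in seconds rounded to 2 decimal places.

This is a matched-pairs design, so SE = s_d/√n = 0.4/√55 = 0.0539.
Margin = 1.960 × 0.0539 = 0.1056; the interval is -0.4 ± 0.1056 = (-0.51, -0.29).

(-0.51, -0.29)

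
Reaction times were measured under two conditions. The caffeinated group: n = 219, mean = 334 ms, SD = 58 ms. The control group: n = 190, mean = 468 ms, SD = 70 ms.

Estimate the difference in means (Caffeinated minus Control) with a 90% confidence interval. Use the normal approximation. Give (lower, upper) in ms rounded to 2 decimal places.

Standard errors of each mean: 58/√219 = 3.9193 and 70/√190 = 5.0783.
SE(x̄₁ − x̄₂) = √(3.9193² + 5.0783²) = 6.4148 for independent samples with unequal variances.
With z* = 1.645, the margin is 1.645 × 6.4148 = 10.5523.
x̄₁ − x̄₂ = 334 − 468 = -134.0000; the interval is -134.0000 ± 10.5523 = (-144.55, -123.45).

(-144.55, -123.45)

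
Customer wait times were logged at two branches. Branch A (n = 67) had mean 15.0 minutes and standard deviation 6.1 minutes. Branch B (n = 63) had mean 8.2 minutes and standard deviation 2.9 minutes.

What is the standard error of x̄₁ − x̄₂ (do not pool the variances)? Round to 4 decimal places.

Per-group SEs: s₁/√n₁ = 6.1/√67 = 0.7452, s₂/√n₂ = 2.9/√63 = 0.3654.
Unpooled SE of the difference: √(0.55532304 + 0.13351716) = 0.8300.

0.8300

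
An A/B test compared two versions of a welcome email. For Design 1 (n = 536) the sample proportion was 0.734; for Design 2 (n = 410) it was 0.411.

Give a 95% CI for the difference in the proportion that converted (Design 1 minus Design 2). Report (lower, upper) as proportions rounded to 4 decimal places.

(0.2624, 0.3836)

The two standard errors are √(0.7340×0.2660/536) = 0.01909 and √(0.4110×0.5890/410) = 0.02430.
Because the samples are independent, SE_diff = √(0.01909² + 0.02430²) = 0.03090.
Using z* = 1.960 for 95%, ME = 1.960 × 0.03090 = 0.06056.
p̂₁ − p̂₂ = 0.3230; interval 0.3230 ± 0.06056 gives (0.2624, 0.3836).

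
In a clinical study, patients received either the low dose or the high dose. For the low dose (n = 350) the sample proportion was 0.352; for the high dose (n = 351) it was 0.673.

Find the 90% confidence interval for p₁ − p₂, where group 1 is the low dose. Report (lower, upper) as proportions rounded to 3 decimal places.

(-0.380, -0.262)

The two standard errors are √(0.3520×0.6480/350) = 0.02553 and √(0.6730×0.3270/351) = 0.02504.
Because the samples are independent, SE_diff = √(0.02553² + 0.02504²) = 0.03576.
Using z* = 1.645 for 90%, ME = 1.645 × 0.03576 = 0.05883.
p̂₁ − p̂₂ = -0.3210; interval -0.3210 ± 0.05883 gives (-0.380, -0.262).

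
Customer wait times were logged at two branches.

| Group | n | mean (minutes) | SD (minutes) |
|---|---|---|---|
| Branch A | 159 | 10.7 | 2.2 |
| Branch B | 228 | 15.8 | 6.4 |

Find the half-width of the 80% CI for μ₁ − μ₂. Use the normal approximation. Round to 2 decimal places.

0.59

Per-group SEs: s₁/√n₁ = 2.2/√159 = 0.1745, s₂/√n₂ = 6.4/√228 = 0.4239.
Unpooled SE of the difference: √(0.03045025 + 0.17969121) = 0.4584.
Margin of error = z* · SE = 1.282 × 0.4584 = 0.5877.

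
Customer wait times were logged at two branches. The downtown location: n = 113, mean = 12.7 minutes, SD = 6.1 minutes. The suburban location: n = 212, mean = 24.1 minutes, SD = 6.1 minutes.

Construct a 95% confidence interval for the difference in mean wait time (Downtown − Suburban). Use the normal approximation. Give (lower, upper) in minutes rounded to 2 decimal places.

(-12.79, -10.01)

Standard errors of each mean: 6.1/√113 = 0.5738 and 6.1/√212 = 0.4189.
SE(x̄₁ − x̄₂) = √(0.5738² + 0.4189²) = 0.7104 for independent samples with unequal variances.
With z* = 1.960, the margin is 1.960 × 0.7104 = 1.3924.
x̄₁ − x̄₂ = 12.7 − 24.1 = -11.4000; the interval is -11.4000 ± 1.3924 = (-12.79, -10.01).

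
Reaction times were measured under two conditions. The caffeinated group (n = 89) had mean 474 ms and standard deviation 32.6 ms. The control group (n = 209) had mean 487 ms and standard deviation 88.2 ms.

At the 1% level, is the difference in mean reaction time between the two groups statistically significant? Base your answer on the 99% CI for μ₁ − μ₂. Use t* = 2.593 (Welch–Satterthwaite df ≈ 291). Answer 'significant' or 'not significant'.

Standard errors of each mean: 32.6/√89 = 3.4556 and 88.2/√209 = 6.1009.
SE(x̄₁ − x̄₂) = √(3.4556² + 6.1009²) = 7.0116 for independent samples with unequal variances.
With t* = 2.593, the margin is 2.593 × 7.0116 = 18.1811.
x̄₁ − x̄₂ = 474 − 487 = -13.0000; the interval is -13.0000 ± 18.1811 = (-31.1811, 5.1811).
The interval (-31.1811, 5.1811) contains 0, so the difference is not significant.

not significant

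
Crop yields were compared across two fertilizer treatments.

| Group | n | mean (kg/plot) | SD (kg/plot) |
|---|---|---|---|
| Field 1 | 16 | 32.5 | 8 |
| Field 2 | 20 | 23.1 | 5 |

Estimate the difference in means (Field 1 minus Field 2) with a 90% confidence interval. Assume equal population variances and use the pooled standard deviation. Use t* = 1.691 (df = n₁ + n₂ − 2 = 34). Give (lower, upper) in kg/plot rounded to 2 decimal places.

(5.72, 13.08)

s_p = √[((n₁−1)s₁² + (n₂−1)s₂²)/(n₁+n₂−2)] = √[(15·8² + 19·5²)/34] = 6.4966.
SE = 6.4966·√(1/16 + 1/20) = 2.1790.
With t* = 1.691, margin = 1.691 × 2.1790 = 3.6847.
x̄₁ − x̄₂ = 32.5 − 23.1 = 9.4000; interval 9.4000 ± 3.6847 = (5.72, 13.08).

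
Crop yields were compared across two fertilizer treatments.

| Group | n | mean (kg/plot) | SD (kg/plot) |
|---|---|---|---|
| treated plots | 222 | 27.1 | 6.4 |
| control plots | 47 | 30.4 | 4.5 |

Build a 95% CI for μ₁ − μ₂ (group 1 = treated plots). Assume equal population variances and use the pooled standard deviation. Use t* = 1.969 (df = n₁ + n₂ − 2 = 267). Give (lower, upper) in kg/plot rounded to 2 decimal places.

s_p = √[((n₁−1)s₁² + (n₂−1)s₂²)/(n₁+n₂−2)] = √[(221·6.4² + 46·4.5²)/267] = 6.1149.
SE = 6.1149·√(1/222 + 1/47) = 0.9818.
With t* = 1.969, margin = 1.969 × 0.9818 = 1.9332.
x̄₁ − x̄₂ = 27.1 − 30.4 = -3.3000; interval -3.3000 ± 1.9332 = (-5.23, -1.37).

(-5.23, -1.37)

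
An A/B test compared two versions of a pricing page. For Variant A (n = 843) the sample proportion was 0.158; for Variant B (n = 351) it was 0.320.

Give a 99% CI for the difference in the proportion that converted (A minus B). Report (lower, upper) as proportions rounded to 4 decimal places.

(-0.2338, -0.0902)

SE₁ = √(p̂₁(1−p̂₁)/n₁) = √(0.1580·0.8420/843) = 0.01256; SE₂ = √(0.3200·0.6800/351) = 0.02490.
Independent samples: SE of the difference = √(SE₁² + SE₂²) = √(0.0001577536 + 0.00062001) = 0.02789.
z* for 99% confidence is 2.576, so the margin of error is 2.576 × 0.02789 = 0.07184.
Point estimate p̂₁ − p̂₂ = 0.1580 − 0.3200 = -0.1620.
-0.1620 ± 0.07184 → (-0.2338, -0.0902).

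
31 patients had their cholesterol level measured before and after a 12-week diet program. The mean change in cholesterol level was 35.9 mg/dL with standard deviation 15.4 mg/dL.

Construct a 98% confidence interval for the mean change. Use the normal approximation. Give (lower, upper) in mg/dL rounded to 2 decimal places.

Paired design: SE = s_d/√n = 15.4/√31 = 2.7659.
z* = 2.326; margin of error = 2.326 × 2.7659 = 6.4335.
35.9 ± 6.4335 → (29.47, 42.33).

(29.47, 42.33)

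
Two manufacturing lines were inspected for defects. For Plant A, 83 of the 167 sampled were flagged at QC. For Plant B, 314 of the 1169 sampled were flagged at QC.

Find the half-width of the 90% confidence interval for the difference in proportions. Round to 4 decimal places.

First, p̂₁ = 83/167 = 0.4970; p̂₂ = 314/1169 = 0.2686.
The two standard errors are √(0.4970×0.5030/167) = 0.03869 and √(0.2686×0.7314/1169) = 0.01296.
Because the samples are independent, SE_diff = √(0.03869² + 0.01296²) = 0.04080.
Using z* = 1.645 for 90%, ME = 1.645 × 0.04080 = 0.06712.

0.0671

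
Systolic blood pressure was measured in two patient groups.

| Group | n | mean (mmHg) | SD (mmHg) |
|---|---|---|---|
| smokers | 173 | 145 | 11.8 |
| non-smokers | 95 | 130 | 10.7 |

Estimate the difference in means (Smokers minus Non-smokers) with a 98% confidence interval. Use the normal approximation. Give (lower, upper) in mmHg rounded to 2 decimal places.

(11.70, 18.30)

Per-group SEs: s₁/√n₁ = 11.8/√173 = 0.8971, s₂/√n₂ = 10.7/√95 = 1.0978.
Unpooled SE of the difference: √(0.80478841 + 1.20516484) = 1.4177.
Margin of error = z* · SE = 2.326 × 1.4177 = 3.2976.
x̄₁ − x̄₂ = 145 − 130 = 15.0000.
CI: 15.0000 ± 3.2976 = (11.70, 18.30).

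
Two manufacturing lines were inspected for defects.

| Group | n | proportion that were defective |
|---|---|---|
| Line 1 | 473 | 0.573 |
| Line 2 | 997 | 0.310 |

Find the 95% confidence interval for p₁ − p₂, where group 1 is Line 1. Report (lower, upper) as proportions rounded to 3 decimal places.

The two standard errors are √(0.5730×0.4270/473) = 0.02274 and √(0.3100×0.6900/997) = 0.01465.
Because the samples are independent, SE_diff = √(0.02274² + 0.01465²) = 0.02705.
Using z* = 1.960 for 95%, ME = 1.960 × 0.02705 = 0.05302.
p̂₁ − p̂₂ = 0.2630; interval 0.2630 ± 0.05302 gives (0.210, 0.316).

(0.210, 0.316)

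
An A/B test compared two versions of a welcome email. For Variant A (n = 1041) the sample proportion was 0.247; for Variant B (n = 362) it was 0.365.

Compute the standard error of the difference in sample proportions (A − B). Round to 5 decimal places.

0.02862

SE₁ = √(p̂₁(1−p̂₁)/n₁) = √(0.2470·0.7530/1041) = 0.01337; SE₂ = √(0.3650·0.6350/362) = 0.02530.
Independent samples: SE of the difference = √(SE₁² + SE₂²) = √(0.0001787569 + 0.00064009) = 0.02862.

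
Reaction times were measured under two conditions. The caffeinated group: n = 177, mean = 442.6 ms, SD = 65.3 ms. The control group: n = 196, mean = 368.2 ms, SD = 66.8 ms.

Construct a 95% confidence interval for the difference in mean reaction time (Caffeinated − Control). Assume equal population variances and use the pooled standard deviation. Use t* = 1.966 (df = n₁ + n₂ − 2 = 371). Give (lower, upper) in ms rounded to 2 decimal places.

(60.93, 87.87)

Pooled variance s_p² = [176·65.3² + 195·66.8²] / (177+196−2) = 4368.2389, so s_p = 66.0927.
SE_diff = s_p·√(1/n₁ + 1/n₂) = 66.0927·√(1/177 + 1/196) = 6.8532.
t* = 1.966; margin = 1.966 × 6.8532 = 13.4734.
Difference = 442.6 − 368.2 = 74.4000.
74.4000 ± 13.4734 → (60.93, 87.87).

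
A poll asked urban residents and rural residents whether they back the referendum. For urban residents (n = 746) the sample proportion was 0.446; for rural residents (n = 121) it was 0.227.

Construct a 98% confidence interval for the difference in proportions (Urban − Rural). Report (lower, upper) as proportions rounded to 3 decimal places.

Each SE is √(p̂(1−p̂)/n): √(0.4460·0.5540/746) = 0.01820 and √(0.2270·0.7730/121) = 0.03808.
SE(p̂₁ − p̂₂) = √(SE₁² + SE₂²) = √(0.00033124 + 0.0014500864) = 0.04221, since the two samples are independent.
At 98% confidence z* = 2.326; margin = 2.326 × 0.04221 = 0.09818.
The difference is 0.4460 − 0.2270 = 0.2190, so the interval is 0.2190 ± 0.09818 = (0.121, 0.317).

(0.121, 0.317)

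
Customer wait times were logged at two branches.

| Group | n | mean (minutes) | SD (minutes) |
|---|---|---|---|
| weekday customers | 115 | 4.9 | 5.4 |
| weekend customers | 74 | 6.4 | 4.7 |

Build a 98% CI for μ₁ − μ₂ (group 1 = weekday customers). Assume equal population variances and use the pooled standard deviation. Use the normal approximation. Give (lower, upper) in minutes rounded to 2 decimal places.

Pooled variance s_p² = [114·5.4² + 73·4.7²] / (115+74−2) = 26.4001, so s_p = 5.1381.
SE_diff = s_p·√(1/n₁ + 1/n₂) = 5.1381·√(1/115 + 1/74) = 0.7657.
z* = 2.326; margin = 2.326 × 0.7657 = 1.7810.
Difference = 4.9 − 6.4 = -1.5000.
-1.5000 ± 1.7810 → (-3.28, 0.28).

(-3.28, 0.28)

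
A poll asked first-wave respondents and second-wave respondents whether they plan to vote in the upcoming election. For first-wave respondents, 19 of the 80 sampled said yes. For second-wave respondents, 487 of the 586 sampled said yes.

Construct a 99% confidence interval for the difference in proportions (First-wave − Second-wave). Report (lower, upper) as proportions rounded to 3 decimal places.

(-0.722, -0.465)

Sample proportions: 19/80 = 0.2375, 487/586 = 0.8311.
Each SE is √(p̂(1−p̂)/n): √(0.2375·0.7625/80) = 0.04758 and √(0.8311·0.1689/586) = 0.01548.
SE(p̂₁ − p̂₂) = √(SE₁² + SE₂²) = √(0.0022638564 + 0.0002396304) = 0.05003, since the two samples are independent.
At 99% confidence z* = 2.576; margin = 2.576 × 0.05003 = 0.12888.
The difference is 0.2375 − 0.8311 = -0.5936, so the interval is -0.5936 ± 0.12888 = (-0.722, -0.465).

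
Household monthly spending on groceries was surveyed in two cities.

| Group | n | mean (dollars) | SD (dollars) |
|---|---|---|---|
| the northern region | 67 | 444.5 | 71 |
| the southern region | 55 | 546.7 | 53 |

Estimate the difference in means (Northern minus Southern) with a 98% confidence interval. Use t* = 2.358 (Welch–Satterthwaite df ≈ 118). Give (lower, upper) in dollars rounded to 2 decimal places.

(-128.70, -75.70)

Standard errors of each mean: 71/√67 = 8.6740 and 53/√55 = 7.1465.
SE(x̄₁ − x̄₂) = √(8.6740² + 7.1465²) = 11.2388 for independent samples with unequal variances.
With t* = 2.358, the margin is 2.358 × 11.2388 = 26.5011.
x̄₁ − x̄₂ = 444.5 − 546.7 = -102.2000; the interval is -102.2000 ± 26.5011 = (-128.70, -75.70).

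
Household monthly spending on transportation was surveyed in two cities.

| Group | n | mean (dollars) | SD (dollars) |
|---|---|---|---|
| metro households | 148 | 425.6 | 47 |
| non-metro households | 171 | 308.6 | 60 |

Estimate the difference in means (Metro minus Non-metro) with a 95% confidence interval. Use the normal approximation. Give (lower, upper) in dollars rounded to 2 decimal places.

(105.24, 128.76)

SE₁ = s₁/√n₁ = 47/√148 = 3.8634; SE₂ = 60/√171 = 4.5883.
Independent samples, unequal variances: SE_diff = √(SE₁² + SE₂²) = √(14.92585956 + 21.05249689) = 5.9982.
z* = 1.960, so margin of error = 1.960 × 5.9982 = 11.7565.
Difference in means = 425.6 − 308.6 = 117.0000.
117.0000 ± 11.7565 → (105.24, 128.76).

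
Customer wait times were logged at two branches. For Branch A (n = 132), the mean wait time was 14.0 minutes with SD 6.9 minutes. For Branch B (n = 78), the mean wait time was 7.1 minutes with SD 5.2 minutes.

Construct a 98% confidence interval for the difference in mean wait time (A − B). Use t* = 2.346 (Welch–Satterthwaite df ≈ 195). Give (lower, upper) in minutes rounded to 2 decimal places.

Per-group SEs: s₁/√n₁ = 6.9/√132 = 0.6006, s₂/√n₂ = 5.2/√78 = 0.5888.
Unpooled SE of the difference: √(0.36072036 + 0.34668544) = 0.8411.
Margin of error = t* · SE = 2.346 × 0.8411 = 1.9732.
x̄₁ − x̄₂ = 14.0 − 7.1 = 6.9000.
CI: 6.9000 ± 1.9732 = (4.93, 8.87).

(4.93, 8.87)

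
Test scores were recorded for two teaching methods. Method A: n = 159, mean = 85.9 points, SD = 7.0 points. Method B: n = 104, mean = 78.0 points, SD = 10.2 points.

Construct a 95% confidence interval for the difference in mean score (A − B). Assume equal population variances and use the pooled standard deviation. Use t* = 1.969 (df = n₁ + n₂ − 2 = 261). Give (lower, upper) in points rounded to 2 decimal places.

(5.81, 9.99)

Pooled variance s_p² = [158·7.0² + 103·10.2²] / (159+104−2) = 70.7208, so s_p = 8.4096.
SE_diff = s_p·√(1/n₁ + 1/n₂) = 8.4096·√(1/159 + 1/104) = 1.0606.
t* = 1.969; margin = 1.969 × 1.0606 = 2.0883.
Difference = 85.9 − 78.0 = 7.9000.
7.9000 ± 2.0883 → (5.81, 9.99).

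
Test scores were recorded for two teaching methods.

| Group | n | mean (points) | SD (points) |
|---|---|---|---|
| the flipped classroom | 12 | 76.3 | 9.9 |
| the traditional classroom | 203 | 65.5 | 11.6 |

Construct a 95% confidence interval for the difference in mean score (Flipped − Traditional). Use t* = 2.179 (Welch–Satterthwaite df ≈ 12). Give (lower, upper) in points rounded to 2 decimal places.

(4.32, 17.28)

Standard errors of each mean: 9.9/√12 = 2.8579 and 11.6/√203 = 0.8142.
SE(x̄₁ − x̄₂) = √(2.8579² + 0.8142²) = 2.9716 for independent samples with unequal variances.
With t* = 2.179, the margin is 2.179 × 2.9716 = 6.4751.
x̄₁ − x̄₂ = 76.3 − 65.5 = 10.8000; the interval is 10.8000 ± 6.4751 = (4.32, 17.28).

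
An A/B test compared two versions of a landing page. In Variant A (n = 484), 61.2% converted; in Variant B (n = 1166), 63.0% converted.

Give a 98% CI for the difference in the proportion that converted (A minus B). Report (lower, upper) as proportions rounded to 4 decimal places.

(-0.0791, 0.0431)

SE₁ = √(p̂₁(1−p̂₁)/n₁) = √(0.6120·0.3880/484) = 0.02215; SE₂ = √(0.6300·0.3700/1166) = 0.01414.
Independent samples: SE of the difference = √(SE₁² + SE₂²) = √(0.0004906225 + 0.0001999396) = 0.02628.
z* for 98% confidence is 2.326, so the margin of error is 2.326 × 0.02628 = 0.06113.
Point estimate p̂₁ − p̂₂ = 0.6120 − 0.6300 = -0.0180.
-0.0180 ± 0.06113 → (-0.0791, 0.0431).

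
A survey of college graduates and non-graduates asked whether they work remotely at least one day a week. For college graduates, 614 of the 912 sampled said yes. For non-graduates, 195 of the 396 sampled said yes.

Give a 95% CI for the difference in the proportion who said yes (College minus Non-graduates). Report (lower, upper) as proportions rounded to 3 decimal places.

(0.123, 0.239)

First, p̂₁ = 614/912 = 0.6732; p̂₂ = 195/396 = 0.4924.
The two standard errors are √(0.6732×0.3268/912) = 0.01553 and √(0.4924×0.5076/396) = 0.02512.
Because the samples are independent, SE_diff = √(0.01553² + 0.02512²) = 0.02953.
Using z* = 1.960 for 95%, ME = 1.960 × 0.02953 = 0.05788.
p̂₁ − p̂₂ = 0.1808; interval 0.1808 ± 0.05788 gives (0.123, 0.239).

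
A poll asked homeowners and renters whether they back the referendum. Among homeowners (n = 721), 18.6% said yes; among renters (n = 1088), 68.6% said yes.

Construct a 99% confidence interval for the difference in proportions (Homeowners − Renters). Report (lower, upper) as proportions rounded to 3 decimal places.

(-0.552, -0.448)

SE₁ = √(p̂₁(1−p̂₁)/n₁) = √(0.1860·0.8140/721) = 0.01449; SE₂ = √(0.6860·0.3140/1088) = 0.01407.
Independent samples: SE of the difference = √(SE₁² + SE₂²) = √(0.0002099601 + 0.0001979649) = 0.02020.
z* for 99% confidence is 2.576, so the margin of error is 2.576 × 0.02020 = 0.05204.
Point estimate p̂₁ − p̂₂ = 0.1860 − 0.6860 = -0.5000.
-0.5000 ± 0.05204 → (-0.552, -0.448).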